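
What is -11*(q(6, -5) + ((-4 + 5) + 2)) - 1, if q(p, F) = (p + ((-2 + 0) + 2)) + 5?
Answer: -155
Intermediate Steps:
q(p, F) = 5 + p (q(p, F) = (p + (-2 + 2)) + 5 = (p + 0) + 5 = p + 5 = 5 + p)
-11*(q(6, -5) + ((-4 + 5) + 2)) - 1 = -11*((5 + 6) + ((-4 + 5) + 2)) - 1 = -11*(11 + (1 + 2)) - 1 = -11*(11 + 3) - 1 = -11*14 - 1 = -154 - 1 = -155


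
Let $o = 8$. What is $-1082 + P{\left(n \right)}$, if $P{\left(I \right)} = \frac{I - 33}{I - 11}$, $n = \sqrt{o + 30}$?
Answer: $- \frac{89481}{83} + \frac{22 \sqrt{38}}{83} \approx -1076.5$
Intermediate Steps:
$n = \sqrt{38}$ ($n = \sqrt{8 + 30} = \sqrt{38} \approx 6.1644$)
$P{\left(I \right)} = \frac{-33 + I}{-11 + I}$
$-1082 + P{\left(n \right)} = -1082 + \frac{-33 + \sqrt{38}}{-11 + \sqrt{38}}$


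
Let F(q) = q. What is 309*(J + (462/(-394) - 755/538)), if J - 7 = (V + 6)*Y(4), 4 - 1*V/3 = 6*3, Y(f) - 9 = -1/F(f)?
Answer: -10171260609/105986 ≈ -95968.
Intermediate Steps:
Y(f) = 9 - 1/f
V = -42 (V = 12 - 18*3 = 12 - 3*18 = 12 - 54 = -42)
J = -308 (J = 7 + (-42 + 6)*(9 - 1/4) = 7 - 36*(9 - 1*¼) = 7 - 36*(9 - ¼) = 7 - 36*35/4 = 7 - 315 = -308)
309*(J + (462/(-394) - 755/538)) = 309*(-308 + (462/(-394) - 755/538)) = 309*(-308 + (462*(-1/394) - 755*1/538)) = 309*(-308 + (-231/197 - 755/538)) = 309*(-308 - 273013/105986) = 309*(-32916701/105986) = -10171260609/105986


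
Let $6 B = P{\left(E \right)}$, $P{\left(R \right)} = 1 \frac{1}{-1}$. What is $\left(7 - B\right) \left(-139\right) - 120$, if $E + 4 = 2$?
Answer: $- \frac{6697}{6} \approx -1116.2$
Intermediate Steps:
$E = -2$ ($E = -4 + 2 = -2$)
$P{\left(R \right)} = -1$ ($P{\left(R \right)} = 1 \left(-1\right) = -1$)
$B = - \frac{1}{6}$ ($B = \frac{1}{6} \left(-1\right) = - \frac{1}{6} \approx -0.16667$)
$\left(7 - B\right) \left(-139\right) - 120 = \left(7 - - \frac{1}{6}\right) \left(-139\right) - 120 = \left(7 + \frac{1}{6}\right) \left(-139\right) - 120 = \frac{43}{6} \left(-139\right) - 120 = - \frac{5977}{6} - 120 = - \frac{6697}{6}$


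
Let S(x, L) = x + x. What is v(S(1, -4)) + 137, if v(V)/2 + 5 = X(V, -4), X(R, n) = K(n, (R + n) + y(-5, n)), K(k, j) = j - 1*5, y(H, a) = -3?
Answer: 107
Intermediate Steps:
S(x, L) = 2*x
K(k, j) = -5 + j (K(k, j) = j - 5 = -5 + j)
X(R, n) = -8 + R + n (X(R, n) = -5 + ((R + n) - 3) = -5 + (-3 + R + n) = -8 + R + n)
v(V) = -34 + 2*V (v(V) = -10 + 2*(-8 + V - 4) = -10 + 2*(-12 + V) = -10 + (-24 + 2*V) = -34 + 2*V)
v(S(1, -4)) + 137 = (-34 + 2*(2*1)) + 137 = (-34 + 2*2) + 137 = (-34 + 4) + 137 = -30 + 137 = 107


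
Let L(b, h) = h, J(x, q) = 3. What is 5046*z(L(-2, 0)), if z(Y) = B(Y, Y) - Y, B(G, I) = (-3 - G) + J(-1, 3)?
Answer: 0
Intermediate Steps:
B(G, I) = -G (B(G, I) = (-3 - G) + 3 = -G)
z(Y) = -2*Y (z(Y) = -Y - Y = -2*Y)
5046*z(L(-2, 0)) = 5046*(-2*0) = 5046*0 = 0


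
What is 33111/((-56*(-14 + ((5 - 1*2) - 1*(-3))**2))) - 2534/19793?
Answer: -658487911/24384976 ≈ -27.004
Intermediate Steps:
33111/((-56*(-14 + ((5 - 1*2) - 1*(-3))**2))) - 2534/19793 = 33111/((-56*(-14 + ((5 - 2) + 3)**2))) - 2534*1/19793 = 33111/((-56*(-14 + (3 + 3)**2))) - 2534/19793 = 33111/((-56*(-14 + 6**2))) - 2534/19793 = 33111/((-56*(-14 + 36))) - 2534/19793 = 33111/((-56*22)) - 2534/19793 = 33111/(-1232) - 2534/19793 = 33111*(-1/1232) - 2534/19793 = -33111/1232 - 2534/19793 = -658487911/24384976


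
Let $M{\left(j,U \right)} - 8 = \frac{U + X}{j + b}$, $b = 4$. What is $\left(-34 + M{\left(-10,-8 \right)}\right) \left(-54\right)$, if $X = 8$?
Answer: $1404$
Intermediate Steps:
$M{\left(j,U \right)} = 8 + \frac{8 + U}{4 + j}$ ($M{\left(j,U \right)} = 8 + \frac{U + 8}{j + 4} = 8 + \frac{8 + U}{4 + j}$)
$\left(-34 + M{\left(-10,-8 \right)}\right) \left(-54\right) = \left(-34 + \frac{40 - 8 + 8 \left(-10\right)}{4 - 10}\right) \left(-54\right) = \left(-34 + \frac{40 - 8 - 80}{-6}\right) \left(-54\right) = \left(-34 - -8\right) \left(-54\right) = \left(-34 + 8\right) \left(-54\right) = \left(-26\right) \left(-54\right) = 1404$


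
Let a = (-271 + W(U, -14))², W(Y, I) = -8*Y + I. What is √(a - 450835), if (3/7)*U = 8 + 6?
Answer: I*√1371194/3 ≈ 390.33*I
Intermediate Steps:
U = 98/3 (U = 7*(8 + 6)/3 = (7/3)*14 = 98/3 ≈ 32.667)
W(Y, I) = I - 8*Y
a = 2686321/9 (a = (-271 + (-14 - 8*98/3))² = (-271 + (-14 - 784/3))² = (-271 - 826/3)² = (-1639/3)² = 2686321/9 ≈ 2.9848e+5)
√(a - 450835) = √(2686321/9 - 450835) = √(-1371194/9) = I*√1371194/3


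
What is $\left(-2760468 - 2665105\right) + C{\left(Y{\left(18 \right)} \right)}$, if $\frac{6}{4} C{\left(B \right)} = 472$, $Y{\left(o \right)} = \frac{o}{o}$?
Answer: $- \frac{16275775}{3} \approx -5.4253 \cdot 10^{6}$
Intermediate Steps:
$Y{\left(o \right)} = 1$
$C{\left(B \right)} = \frac{944}{3}$ ($C{\left(B \right)} = \frac{2}{3} \cdot 472 = \frac{944}{3}$)
$\left(-2760468 - 2665105\right) + C{\left(Y{\left(18 \right)} \right)} = \left(-2760468 - 2665105\right) + \frac{944}{3} = -5425573 + \frac{944}{3} = - \frac{16275775}{3}$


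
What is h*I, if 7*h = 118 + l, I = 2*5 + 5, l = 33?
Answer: 2265/7 ≈ 323.57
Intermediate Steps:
I = 15 (I = 10 + 5 = 15)
h = 151/7 (h = (118 + 33)/7 = (⅐)*151 = 151/7 ≈ 21.571)
h*I = (151/7)*15 = 2265/7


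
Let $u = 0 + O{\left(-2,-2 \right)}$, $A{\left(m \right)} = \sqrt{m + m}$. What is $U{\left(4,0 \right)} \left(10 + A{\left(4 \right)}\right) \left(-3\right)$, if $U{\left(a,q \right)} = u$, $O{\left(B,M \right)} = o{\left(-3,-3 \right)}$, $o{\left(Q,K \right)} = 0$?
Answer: $0$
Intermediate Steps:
$O{\left(B,M \right)} = 0$
$A{\left(m \right)} = \sqrt{2} \sqrt{m}$ ($A{\left(m \right)} = \sqrt{2 m} = \sqrt{2} \sqrt{m}$)
$u = 0$ ($u = 0 + 0 = 0$)
$U{\left(a,q \right)} = 0$
$U{\left(4,0 \right)} \left(10 + A{\left(4 \right)}\right) \left(-3\right) = 0 \left(10 + \sqrt{2} \sqrt{4}\right) \left(-3\right) = 0 \left(10 + \sqrt{2} \cdot 2\right) \left(-3\right) = 0 \left(10 + 2 \sqrt{2}\right) \left(-3\right) = 0 \left(-3\right) = 0$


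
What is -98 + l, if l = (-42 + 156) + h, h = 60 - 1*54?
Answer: 22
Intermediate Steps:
h = 6 (h = 60 - 54 = 6)
l = 120 (l = (-42 + 156) + 6 = 114 + 6 = 120)
-98 + l = -98 + 120 = 22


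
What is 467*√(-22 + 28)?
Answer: 467*√6 ≈ 1143.9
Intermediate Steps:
467*√(-22 + 28) = 467*√6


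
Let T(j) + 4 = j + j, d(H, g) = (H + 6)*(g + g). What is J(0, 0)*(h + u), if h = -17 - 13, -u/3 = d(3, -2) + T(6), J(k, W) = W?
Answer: 0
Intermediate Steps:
d(H, g) = 2*g*(6 + H) (d(H, g) = (6 + H)*(2*g) = 2*g*(6 + H))
T(j) = -4 + 2*j (T(j) = -4 + (j + j) = -4 + 2*j)
u = 84 (u = -3*(2*(-2)*(6 + 3) + (-4 + 2*6)) = -3*(2*(-2)*9 + (-4 + 12)) = -3*(-36 + 8) = -3*(-28) = 84)
h = -30
J(0, 0)*(h + u) = 0*(-30 + 84) = 0*54 = 0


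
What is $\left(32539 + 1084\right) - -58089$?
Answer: $91712$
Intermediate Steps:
$\left(32539 + 1084\right) - -58089 = 33623 + 58089 = 91712$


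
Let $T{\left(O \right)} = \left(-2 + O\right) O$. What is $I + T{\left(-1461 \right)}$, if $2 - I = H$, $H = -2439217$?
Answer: $4576662$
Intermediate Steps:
$I = 2439219$ ($I = 2 - -2439217 = 2 + 2439217 = 2439219$)
$T{\left(O \right)} = O \left(-2 + O\right)$
$I + T{\left(-1461 \right)} = 2439219 - 1461 \left(-2 - 1461\right) = 2439219 - -2137443 = 2439219 + 2137443 = 4576662$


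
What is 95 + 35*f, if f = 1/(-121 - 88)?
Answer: 19820/209 ≈ 94.833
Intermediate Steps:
f = -1/209 (f = 1/(-209) = -1/209 ≈ -0.0047847)
95 + 35*f = 95 + 35*(-1/209) = 95 - 35/209 = 19820/209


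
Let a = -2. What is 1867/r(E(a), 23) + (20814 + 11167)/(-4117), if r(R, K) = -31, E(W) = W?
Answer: -8677850/127627 ≈ -67.994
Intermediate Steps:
1867/r(E(a), 23) + (20814 + 11167)/(-4117) = 1867/(-31) + (20814 + 11167)/(-4117) = 1867*(-1/31) + 31981*(-1/4117) = -1867/31 - 31981/4117 = -8677850/127627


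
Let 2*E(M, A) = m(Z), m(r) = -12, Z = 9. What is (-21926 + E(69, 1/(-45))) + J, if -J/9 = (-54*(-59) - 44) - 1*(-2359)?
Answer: -71441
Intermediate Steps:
E(M, A) = -6 (E(M, A) = (½)*(-12) = -6)
J = -49509 (J = -9*((-54*(-59) - 44) - 1*(-2359)) = -9*((3186 - 44) + 2359) = -9*(3142 + 2359) = -9*5501 = -49509)
(-21926 + E(69, 1/(-45))) + J = (-21926 - 6) - 49509 = -21932 - 49509 = -71441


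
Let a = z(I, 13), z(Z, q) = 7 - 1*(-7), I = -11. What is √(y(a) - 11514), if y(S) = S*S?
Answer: I*√11318 ≈ 106.39*I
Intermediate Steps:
z(Z, q) = 14 (z(Z, q) = 7 + 7 = 14)
a = 14
y(S) = S²
√(y(a) - 11514) = √(14² - 11514) = √(196 - 11514) = √(-11318) = I*√11318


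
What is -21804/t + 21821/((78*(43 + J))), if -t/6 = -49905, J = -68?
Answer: -73070887/6487650 ≈ -11.263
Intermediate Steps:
t = 299430 (t = -6*(-49905) = 299430)
-21804/t + 21821/((78*(43 + J))) = -21804/299430 + 21821/((78*(43 - 68))) = -21804*1/299430 + 21821/((78*(-25))) = -3634/49905 + 21821/(-1950) = -3634/49905 + 21821*(-1/1950) = -3634/49905 - 21821/1950 = -73070887/6487650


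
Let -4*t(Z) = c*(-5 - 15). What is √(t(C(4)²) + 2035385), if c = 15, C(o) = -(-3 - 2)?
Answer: 14*√10385 ≈ 1426.7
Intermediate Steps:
C(o) = 5 (C(o) = -1*(-5) = 5)
t(Z) = 75 (t(Z) = -15*(-5 - 15)/4 = -15*(-20)/4 = -¼*(-300) = 75)
√(t(C(4)²) + 2035385) = √(75 + 2035385) = √2035460 = 14*√10385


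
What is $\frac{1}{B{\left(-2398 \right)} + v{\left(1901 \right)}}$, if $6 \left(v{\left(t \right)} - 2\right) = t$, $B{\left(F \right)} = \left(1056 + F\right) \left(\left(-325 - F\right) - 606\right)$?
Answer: $- \frac{6}{11810371} \approx -5.0803 \cdot 10^{-7}$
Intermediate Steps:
$B{\left(F \right)} = \left(-931 - F\right) \left(1056 + F\right)$ ($B{\left(F \right)} = \left(1056 + F\right) \left(-931 - F\right) = \left(-931 - F\right) \left(1056 + F\right)$)
$v{\left(t \right)} = 2 + \frac{t}{6}$
$\frac{1}{B{\left(-2398 \right)} + v{\left(1901 \right)}} = \frac{1}{\left(-983136 - \left(-2398\right)^{2} - -4764826\right) + \left(2 + \frac{1}{6} \cdot 1901\right)} = \frac{1}{\left(-983136 - 5750404 + 4764826\right) + \left(2 + \frac{1901}{6}\right)} = \frac{1}{\left(-983136 - 5750404 + 4764826\right) + \frac{1913}{6}} = \frac{1}{-1968714 + \frac{1913}{6}} = \frac{1}{- \frac{11810371}{6}} = - \frac{6}{11810371}$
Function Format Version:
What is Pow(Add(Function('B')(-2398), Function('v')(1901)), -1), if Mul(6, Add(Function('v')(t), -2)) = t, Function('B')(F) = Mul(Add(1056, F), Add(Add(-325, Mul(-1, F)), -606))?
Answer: Rational(-6, 11810371) ≈ -5.0803e-7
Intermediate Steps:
Function('B')(F) = Mul(Add(-931, Mul(-1, F)), Add(1056, F)) (Function('B')(F) = Mul(Add(1056, F), Add(-931, Mul(-1, F))) = Mul(Add(-931, Mul(-1, F)), Add(1056, F)))
Function('v')(t) = Add(2, Mul(Rational(1, 6), t))
Pow(Add(Function('B')(-2398), Function('v')(1901)), -1) = Pow(Add(Add(-983136, Mul(-1, Pow(-2398, 2)), Mul(-1987, -2398)), Add(2, Mul(Rational(1, 6), 1901))), -1) = Pow(Add(Add(-983136, Mul(-1, 5750404), 4764826), Add(2, Rational(1901, 6))), -1) = Pow(Add(Add(-983136, -5750404, 4764826), Rational(1913, 6)), -1) = Pow(Add(-1968714, Rational(1913, 6)), -1) = Pow(Rational(-11810371, 6), -1) = Rational(-6, 11810371)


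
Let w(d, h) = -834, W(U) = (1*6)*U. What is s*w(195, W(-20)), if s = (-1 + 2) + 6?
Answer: -5838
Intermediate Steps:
W(U) = 6*U
s = 7 (s = 1 + 6 = 7)
s*w(195, W(-20)) = 7*(-834) = -5838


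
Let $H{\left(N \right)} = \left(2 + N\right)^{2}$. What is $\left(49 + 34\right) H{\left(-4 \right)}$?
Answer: $332$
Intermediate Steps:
$\left(49 + 34\right) H{\left(-4 \right)} = \left(49 + 34\right) \left(2 - 4\right)^{2} = 83 \left(-2\right)^{2} = 83 \cdot 4 = 332$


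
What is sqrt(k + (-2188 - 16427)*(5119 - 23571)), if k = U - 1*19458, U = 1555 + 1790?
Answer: sqrt(343467867) ≈ 18533.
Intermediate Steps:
U = 3345
k = -16113 (k = 3345 - 1*19458 = 3345 - 19458 = -16113)
sqrt(k + (-2188 - 16427)*(5119 - 23571)) = sqrt(-16113 + (-2188 - 16427)*(5119 - 23571)) = sqrt(-16113 - 18615*(-18452)) = sqrt(-16113 + 343483980) = sqrt(343467867)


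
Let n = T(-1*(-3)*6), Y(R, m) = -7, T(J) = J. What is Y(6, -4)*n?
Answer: -126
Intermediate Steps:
n = 18 (n = -1*(-3)*6 = 3*6 = 18)
Y(6, -4)*n = -7*18 = -126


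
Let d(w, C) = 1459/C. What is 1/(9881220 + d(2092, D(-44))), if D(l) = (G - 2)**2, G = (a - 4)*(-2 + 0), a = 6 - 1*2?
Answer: 4/39526339 ≈ 1.0120e-7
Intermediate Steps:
a = 4 (a = 6 - 2 = 4)
G = 0 (G = (4 - 4)*(-2 + 0) = 0*(-2) = 0)
D(l) = 4 (D(l) = (0 - 2)**2 = (-2)**2 = 4)
1/(9881220 + d(2092, D(-44))) = 1/(9881220 + 1459/4) = 1/(39526339/4) = 4/39526339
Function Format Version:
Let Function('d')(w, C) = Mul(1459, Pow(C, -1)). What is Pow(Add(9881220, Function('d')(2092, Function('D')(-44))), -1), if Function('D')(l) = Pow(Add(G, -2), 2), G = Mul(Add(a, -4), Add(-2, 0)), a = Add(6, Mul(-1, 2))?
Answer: Rational(4, 39526339) ≈ 1.0120e-7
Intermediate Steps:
a = 4 (a = Add(6, -2) = 4)
G = 0 (G = Mul(Add(4, -4), Add(-2, 0)) = Mul(0, -2) = 0)
Function('D')(l) = 4 (Function('D')(l) = Pow(Add(0, -2), 2) = Pow(-2, 2) = 4)
Pow(Add(9881220, Function('d')(2092, Function('D')(-44))), -1) = Pow(Add(9881220, Mul(1459, Pow(4, -1))), -1) = Pow(Add(9881220, Mul(1459, Rational(1, 4))), -1) = Pow(Add(9881220, Rational(1459, 4)), -1) = Pow(Rational(39526339, 4), -1) = Rational(4, 39526339)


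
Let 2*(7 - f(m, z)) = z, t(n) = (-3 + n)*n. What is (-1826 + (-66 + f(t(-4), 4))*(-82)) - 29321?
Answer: -26145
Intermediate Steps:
t(n) = n*(-3 + n)
f(m, z) = 7 - z/2
(-1826 + (-66 + f(t(-4), 4))*(-82)) - 29321 = (-1826 + (-66 + (7 - ½*4))*(-82)) - 29321 = (-1826 + (-66 + (7 - 2))*(-82)) - 29321 = (-1826 + (-66 + 5)*(-82)) - 29321 = (-1826 - 61*(-82)) - 29321 = (-1826 + 5002) - 29321 = 3176 - 29321 = -26145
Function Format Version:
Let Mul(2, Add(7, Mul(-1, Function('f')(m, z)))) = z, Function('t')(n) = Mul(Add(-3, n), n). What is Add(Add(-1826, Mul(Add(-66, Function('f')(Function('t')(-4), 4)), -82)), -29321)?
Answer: -26145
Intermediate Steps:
Function('t')(n) = Mul(n, Add(-3, n))
Function('f')(m, z) = Add(7, Mul(Rational(-1, 2), z))
Add(Add(-1826, Mul(Add(-66, Function('f')(Function('t')(-4), 4)), -82)), -29321) = Add(Add(-1826, Mul(Add(-66, Add(7, Mul(Rational(-1, 2), 4))), -82)), -29321) = Add(Add(-1826, Mul(Add(-66, Add(7, -2)), -82)), -29321) = Add(Add(-1826, Mul(Add(-66, 5), -82)), -29321) = Add(Add(-1826, Mul(-61, -82)), -29321) = Add(Add(-1826, 5002), -29321) = Add(3176, -29321) = -26145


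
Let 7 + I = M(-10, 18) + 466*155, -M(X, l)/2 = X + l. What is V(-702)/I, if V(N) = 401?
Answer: 401/72207 ≈ 0.0055535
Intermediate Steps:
M(X, l) = -2*X - 2*l (M(X, l) = -2*(X + l) = -2*X - 2*l)
I = 72207 (I = -7 + ((-2*(-10) - 2*18) + 466*155) = -7 + ((20 - 36) + 72230) = -7 + (-16 + 72230) = -7 + 72214 = 72207)
V(-702)/I = 401/72207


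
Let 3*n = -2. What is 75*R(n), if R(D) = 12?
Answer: 900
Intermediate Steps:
n = -⅔ (n = (⅓)*(-2) = -⅔ ≈ -0.66667)
75*R(n) = 75*12 = 900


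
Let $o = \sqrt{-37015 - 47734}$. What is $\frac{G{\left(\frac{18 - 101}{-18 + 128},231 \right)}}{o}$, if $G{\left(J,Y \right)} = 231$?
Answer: $- \frac{33 i \sqrt{84749}}{12107} \approx - 0.7935 i$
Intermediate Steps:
$o = i \sqrt{84749}$ ($o = \sqrt{-84749} = i \sqrt{84749} \approx 291.12 i$)
$\frac{G{\left(\frac{18 - 101}{-18 + 128},231 \right)}}{o} = \frac{231}{i \sqrt{84749}} = 231 \left(- \frac{i \sqrt{84749}}{84749}\right) = - \frac{33 i \sqrt{84749}}{12107}$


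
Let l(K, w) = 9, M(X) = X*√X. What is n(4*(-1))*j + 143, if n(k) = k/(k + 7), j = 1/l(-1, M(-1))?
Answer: 3857/27 ≈ 142.85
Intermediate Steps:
M(X) = X^(3/2)
j = ⅑ (j = 1/9 = ⅑ ≈ 0.11111)
n(k) = k/(7 + k)
n(4*(-1))*j + 143 = ((4*(-1))/(7 + 4*(-1)))*(⅑) + 143 = -4/(7 - 4)*(⅑) + 143 = -4/3*(⅑) + 143 = -4*⅓*(⅑) + 143 = -4/3*⅑ + 143 = -4/27 + 143 = 3857/27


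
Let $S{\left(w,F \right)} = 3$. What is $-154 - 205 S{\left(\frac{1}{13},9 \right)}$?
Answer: $-769$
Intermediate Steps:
$-154 - 205 S{\left(\frac{1}{13},9 \right)} = -154 - 615 = -769$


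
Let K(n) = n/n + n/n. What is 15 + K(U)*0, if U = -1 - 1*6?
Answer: 15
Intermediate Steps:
U = -7 (U = -1 - 6 = -7)
K(n) = 2 (K(n) = 1 + 1 = 2)
15 + K(U)*0 = 15 + 2*0 = 15 + 0 = 15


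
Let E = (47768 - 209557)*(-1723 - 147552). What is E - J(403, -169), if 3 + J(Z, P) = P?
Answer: 24151053147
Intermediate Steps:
E = 24151052975 (E = -161789*(-149275) = 24151052975)
J(Z, P) = -3 + P
E - J(403, -169) = 24151052975 - (-3 - 169) = 24151052975 - 1*(-172) = 24151052975 + 172 = 24151053147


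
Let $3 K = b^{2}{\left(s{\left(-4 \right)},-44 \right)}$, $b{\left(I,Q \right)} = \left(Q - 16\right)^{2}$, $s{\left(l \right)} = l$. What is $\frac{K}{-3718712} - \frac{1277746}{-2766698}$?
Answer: $- \frac{450035373553}{643034565811} \approx -0.69986$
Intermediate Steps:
$b{\left(I,Q \right)} = \left(-16 + Q\right)^{2}$ ($b{\left(I,Q \right)} = \left(Q - 16\right)^{2} = \left(-16 + Q\right)^{2}$)
$K = 4320000$ ($K = \frac{\left(\left(-16 - 44\right)^{2}\right)^{2}}{3} = \frac{\left(\left(-60\right)^{2}\right)^{2}}{3} = \frac{3600^{2}}{3} = \frac{1}{3} \cdot 12960000 = 4320000$)
$\frac{K}{-3718712} - \frac{1277746}{-2766698} = \frac{4320000}{-3718712} - \frac{1277746}{-2766698} = 4320000 \left(- \frac{1}{3718712}\right) - - \frac{638873}{1383349} = - \frac{540000}{464839} + \frac{638873}{1383349} = - \frac{450035373553}{643034565811}$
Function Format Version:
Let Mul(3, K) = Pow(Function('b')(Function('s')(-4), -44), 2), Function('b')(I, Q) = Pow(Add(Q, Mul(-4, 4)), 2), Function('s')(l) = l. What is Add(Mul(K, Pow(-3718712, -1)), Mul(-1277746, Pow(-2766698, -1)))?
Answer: Rational(-450035373553, 643034565811) ≈ -0.69986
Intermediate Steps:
Function('b')(I, Q) = Pow(Add(-16, Q), 2) (Function('b')(I, Q) = Pow(Add(Q, -16), 2) = Pow(Add(-16, Q), 2))
K = 4320000 (K = Mul(Rational(1, 3), Pow(Pow(Add(-16, -44), 2), 2)) = Mul(Rational(1, 3), Pow(Pow(-60, 2), 2)) = Mul(Rational(1, 3), Pow(3600, 2)) = Mul(Rational(1, 3), 12960000) = 4320000)
Add(Mul(K, Pow(-3718712, -1)), Mul(-1277746, Pow(-2766698, -1))) = Add(Mul(4320000, Pow(-3718712, -1)), Mul(-1277746, Pow(-2766698, -1))) = Add(Mul(4320000, Rational(-1, 3718712)), Mul(-1277746, Rational(-1, 2766698))) = Add(Rational(-540000, 464839), Rational(638873, 1383349)) = Rational(-450035373553, 643034565811)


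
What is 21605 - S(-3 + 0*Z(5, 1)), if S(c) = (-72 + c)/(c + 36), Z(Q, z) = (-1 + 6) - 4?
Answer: 237680/11 ≈ 21607.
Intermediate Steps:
Z(Q, z) = 1 (Z(Q, z) = 5 - 4 = 1)
S(c) = (-72 + c)/(36 + c)
21605 - S(-3 + 0*Z(5, 1)) = 21605 - (-72 + (-3 + 0*1))/(36 + (-3 + 0*1)) = 21605 - (-72 + (-3 + 0))/(36 + (-3 + 0)) = 21605 - (-72 - 3)/(36 - 3) = 21605 - (-75)/33 = 21605 - 1*(-25/11) = 21605 + 25/11 = 237680/11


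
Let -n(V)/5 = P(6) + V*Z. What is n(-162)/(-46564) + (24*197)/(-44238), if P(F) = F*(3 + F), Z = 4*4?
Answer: -65127901/171658186 ≈ -0.37940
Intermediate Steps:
Z = 16
n(V) = -270 - 80*V (n(V) = -5*(6*(3 + 6) + V*16) = -5*(6*9 + 16*V) = -5*(54 + 16*V) = -270 - 80*V)
n(-162)/(-46564) + (24*197)/(-44238) = (-270 - 80*(-162))/(-46564) + (24*197)/(-44238) = (-270 + 12960)*(-1/46564) + 4728*(-1/44238) = 12690*(-1/46564) - 788/7373 = -6345/23282 - 788/7373 = -65127901/171658186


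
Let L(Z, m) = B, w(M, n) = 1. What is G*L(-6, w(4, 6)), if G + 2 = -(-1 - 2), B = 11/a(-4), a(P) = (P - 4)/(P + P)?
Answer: 11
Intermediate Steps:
a(P) = (-4 + P)/(2*P) (a(P) = (-4 + P)/((2*P)) = (-4 + P)*(1/(2*P)) = (-4 + P)/(2*P))
B = 11 (B = 11/(((1/2)*(-4 - 4)/(-4))) = 11/(((1/2)*(-1/4)*(-8))) = 11/1 = 11*1 = 11)
L(Z, m) = 11
G = 1 (G = -2 - (-1 - 2) = -2 - 1*(-3) = -2 + 3 = 1)
G*L(-6, w(4, 6)) = 1*11 = 11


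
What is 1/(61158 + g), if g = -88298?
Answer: -1/27140 ≈ -3.6846e-5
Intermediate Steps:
1/(61158 + g) = 1/(61158 - 88298) = 1/(-27140) = -1/27140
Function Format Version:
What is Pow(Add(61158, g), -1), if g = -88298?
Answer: Rational(-1, 27140) ≈ -3.6846e-5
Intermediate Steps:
Pow(Add(61158, g), -1) = Pow(Add(61158, -88298), -1) = Pow(-27140, -1) = Rational(-1, 27140)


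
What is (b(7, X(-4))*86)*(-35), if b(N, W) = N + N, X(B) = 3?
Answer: -42140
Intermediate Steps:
b(N, W) = 2*N
(b(7, X(-4))*86)*(-35) = ((2*7)*86)*(-35) = (14*86)*(-35) = 1204*(-35) = -42140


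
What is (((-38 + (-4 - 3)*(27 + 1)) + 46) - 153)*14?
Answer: -4774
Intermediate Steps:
(((-38 + (-4 - 3)*(27 + 1)) + 46) - 153)*14 = (((-38 - 7*28) + 46) - 153)*14 = (((-38 - 196) + 46) - 153)*14 = ((-234 + 46) - 153)*14 = (-188 - 153)*14 = -341*14 = -4774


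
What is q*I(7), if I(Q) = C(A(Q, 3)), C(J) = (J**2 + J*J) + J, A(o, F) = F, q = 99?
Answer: 2079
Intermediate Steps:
C(J) = J + 2*J**2 (C(J) = (J**2 + J**2) + J = 2*J**2 + J = J + 2*J**2)
I(Q) = 21 (I(Q) = 3*(1 + 2*3) = 3*(1 + 6) = 3*7 = 21)
q*I(7) = 99*21 = 2079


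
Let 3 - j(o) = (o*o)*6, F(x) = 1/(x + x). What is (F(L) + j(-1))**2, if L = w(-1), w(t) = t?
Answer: 49/4 ≈ 12.250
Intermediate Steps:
L = -1
F(x) = 1/(2*x)
j(o) = 3 - 6*o**2 (j(o) = 3 - o*o*6 = 3 - o**2*6 = 3 - 6*o**2)
(F(L) + j(-1))**2 = ((1/2)/(-1) + (3 - 6*(-1)**2))**2 = ((1/2)*(-1) + (3 - 6*1))**2 = (-1/2 + (3 - 6))**2 = (-1/2 - 3)**2 = (-7/2)**2 = 49/4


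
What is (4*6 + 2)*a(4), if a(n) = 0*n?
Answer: 0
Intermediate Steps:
a(n) = 0
(4*6 + 2)*a(4) = (4*6 + 2)*0 = (24 + 2)*0 = 26*0 = 0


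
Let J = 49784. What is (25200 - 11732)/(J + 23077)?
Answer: 13468/72861 ≈ 0.18485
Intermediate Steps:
(25200 - 11732)/(J + 23077) = (25200 - 11732)/(49784 + 23077) = 13468/72861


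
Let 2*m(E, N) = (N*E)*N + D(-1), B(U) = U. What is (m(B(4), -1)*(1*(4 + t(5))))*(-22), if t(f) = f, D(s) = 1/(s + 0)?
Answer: -297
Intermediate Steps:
D(s) = 1/s
m(E, N) = -½ + E*N²/2 (m(E, N) = ((N*E)*N + 1/(-1))/2 = ((E*N)*N - 1)/2 = (E*N² - 1)/2 = (-1 + E*N²)/2 = -½ + E*N²/2)
(m(B(4), -1)*(1*(4 + t(5))))*(-22) = ((-½ + (½)*4*(-1)²)*(1*(4 + 5)))*(-22) = ((-½ + (½)*4*1)*(1*9))*(-22) = ((-½ + 2)*9)*(-22) = ((3/2)*9)*(-22) = (27/2)*(-22) = -297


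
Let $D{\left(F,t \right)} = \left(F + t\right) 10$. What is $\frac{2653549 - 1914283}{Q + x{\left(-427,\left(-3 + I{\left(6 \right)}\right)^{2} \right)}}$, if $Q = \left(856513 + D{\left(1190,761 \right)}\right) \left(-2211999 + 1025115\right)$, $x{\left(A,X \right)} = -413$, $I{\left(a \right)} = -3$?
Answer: $- \frac{739266}{1039737682745} \approx -7.1101 \cdot 10^{-7}$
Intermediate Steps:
$D{\left(F,t \right)} = 10 F + 10 t$
$Q = -1039737682332$ ($Q = \left(856513 + \left(10 \cdot 1190 + 10 \cdot 761\right)\right) \left(-2211999 + 1025115\right) = \left(856513 + \left(11900 + 7610\right)\right) \left(-1186884\right) = \left(856513 + 19510\right) \left(-1186884\right) = 876023 \left(-1186884\right) = -1039737682332$)
$\frac{2653549 - 1914283}{Q + x{\left(-427,\left(-3 + I{\left(6 \right)}\right)^{2} \right)}} = \frac{2653549 - 1914283}{-1039737682332 - 413} = \frac{739266}{-1039737682745} = 739266 \left(- \frac{1}{1039737682745}\right) = - \frac{739266}{1039737682745}$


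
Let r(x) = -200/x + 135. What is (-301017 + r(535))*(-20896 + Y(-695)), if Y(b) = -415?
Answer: 686095156754/107 ≈ 6.4121e+9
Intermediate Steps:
r(x) = 135 - 200/x
(-301017 + r(535))*(-20896 + Y(-695)) = (-301017 + (135 - 200/535))*(-20896 - 415) = (-301017 + (135 - 200*1/535))*(-21311) = (-301017 + (135 - 40/107))*(-21311) = (-301017 + 14405/107)*(-21311) = -32194414/107*(-21311) = 686095156754/107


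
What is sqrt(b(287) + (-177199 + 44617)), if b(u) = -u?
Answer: I*sqrt(132869) ≈ 364.51*I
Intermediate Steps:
sqrt(b(287) + (-177199 + 44617)) = sqrt(-1*287 + (-177199 + 44617)) = sqrt(-287 - 132582) = sqrt(-132869) = I*sqrt(132869)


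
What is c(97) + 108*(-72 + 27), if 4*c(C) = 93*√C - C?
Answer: -19537/4 + 93*√97/4 ≈ -4655.3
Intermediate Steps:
c(C) = -C/4 + 93*√C/4 (c(C) = (93*√C - C)/4 = (-C + 93*√C)/4 = -C/4 + 93*√C/4)
c(97) + 108*(-72 + 27) = (-¼*97 + 93*√97/4) + 108*(-72 + 27) = (-97/4 + 93*√97/4) + 108*(-45) = (-97/4 + 93*√97/4) - 4860 = -19537/4 + 93*√97/4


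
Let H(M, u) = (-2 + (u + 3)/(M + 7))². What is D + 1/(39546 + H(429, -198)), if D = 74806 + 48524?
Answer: 927278176223746/7518674905 ≈ 1.2333e+5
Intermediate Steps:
H(M, u) = (-2 + (3 + u)/(7 + M))²
D = 123330
D + 1/(39546 + H(429, -198)) = 123330 + 1/(39546 + (11 - 1*(-198) + 2*429)²/(7 + 429)²) = 123330 + 1/(39546 + (11 + 198 + 858)²/436²) = 123330 + 1/(39546 + (1/190096)*1067²) = 123330 + 1/(39546 + (1/190096)*1138489) = 123330 + 1/(39546 + 1138489/190096) = 123330 + 1/(7518674905/190096) = 123330 + 190096/7518674905 = 927278176223746/7518674905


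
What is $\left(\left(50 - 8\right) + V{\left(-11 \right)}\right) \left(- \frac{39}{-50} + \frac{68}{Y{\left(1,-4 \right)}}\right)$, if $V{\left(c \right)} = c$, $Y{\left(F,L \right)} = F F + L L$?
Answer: $\frac{7409}{50} \approx 148.18$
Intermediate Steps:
$Y{\left(F,L \right)} = F^{2} + L^{2}$
$\left(\left(50 - 8\right) + V{\left(-11 \right)}\right) \left(- \frac{39}{-50} + \frac{68}{Y{\left(1,-4 \right)}}\right) = \left(\left(50 - 8\right) - 11\right) \left(- \frac{39}{-50} + \frac{68}{1^{2} + \left(-4\right)^{2}}\right) = \left(42 - 11\right) \left(\left(-39\right) \left(- \frac{1}{50}\right) + \frac{68}{1 + 16}\right) = 31 \left(\frac{39}{50} + \frac{68}{17}\right) = 31 \left(\frac{39}{50} + 68 \cdot \frac{1}{17}\right) = 31 \left(\frac{39}{50} + 4\right) = 31 \cdot \frac{239}{50} = \frac{7409}{50}$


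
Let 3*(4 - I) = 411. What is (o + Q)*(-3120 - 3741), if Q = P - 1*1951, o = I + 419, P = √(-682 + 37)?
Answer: 11423565 - 6861*I*√645 ≈ 1.1424e+7 - 1.7425e+5*I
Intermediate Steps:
I = -133 (I = 4 - ⅓*411 = 4 - 137 = -133)
P = I*√645 (P = √(-645) = I*√645 ≈ 25.397*I)
o = 286 (o = -133 + 419 = 286)
Q = -1951 + I*√645 (Q = I*√645 - 1*1951 = I*√645 - 1951 = -1951 + I*√645 ≈ -1951.0 + 25.397*I)
(o + Q)*(-3120 - 3741) = (286 + (-1951 + I*√645))*(-3120 - 3741) = (-1665 + I*√645)*(-6861) = 11423565 - 6861*I*√645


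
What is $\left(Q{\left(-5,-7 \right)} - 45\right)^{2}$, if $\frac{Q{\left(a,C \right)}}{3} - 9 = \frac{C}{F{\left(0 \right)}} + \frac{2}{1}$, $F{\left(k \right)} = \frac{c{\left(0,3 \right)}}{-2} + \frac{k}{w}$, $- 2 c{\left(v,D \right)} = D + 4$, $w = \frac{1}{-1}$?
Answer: $576$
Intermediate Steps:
$w = -1$
$c{\left(v,D \right)} = -2 - \frac{D}{2}$ ($c{\left(v,D \right)} = - \frac{D + 4}{2} = - \frac{4 + D}{2} = -2 - \frac{D}{2}$)
$F{\left(k \right)} = \frac{7}{4} - k$ ($F{\left(k \right)} = \frac{-2 - \frac{3}{2}}{-2} + \frac{k}{-1} = \left(-2 - \frac{3}{2}\right) \left(- \frac{1}{2}\right) + k \left(-1\right) = \left(- \frac{7}{2}\right) \left(- \frac{1}{2}\right) - k = \frac{7}{4} - k$)
$Q{\left(a,C \right)} = 33 + \frac{12 C}{7}$ ($Q{\left(a,C \right)} = 27 + 3 \left(\frac{C}{\frac{7}{4} - 0} + \frac{2}{1}\right) = 27 + 3 \left(\frac{C}{\frac{7}{4} + 0} + 2 \cdot 1\right) = 27 + 3 \left(\frac{C}{\frac{7}{4}} + 2\right) = 27 + 3 \left(C \frac{4}{7} + 2\right) = 27 + 3 \left(\frac{4 C}{7} + 2\right) = 27 + 3 \left(2 + \frac{4 C}{7}\right) = 27 + \left(6 + \frac{12 C}{7}\right) = 33 + \frac{12 C}{7}$)
$\left(Q{\left(-5,-7 \right)} - 45\right)^{2} = \left(\left(33 + \frac{12}{7} \left(-7\right)\right) - 45\right)^{2} = \left(\left(33 - 12\right) - 45\right)^{2} = \left(21 - 45\right)^{2} = \left(-24\right)^{2} = 576$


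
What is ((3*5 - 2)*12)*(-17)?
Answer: -2652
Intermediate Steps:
((3*5 - 2)*12)*(-17) = ((15 - 2)*12)*(-17) = (13*12)*(-17) = 156*(-17) = -2652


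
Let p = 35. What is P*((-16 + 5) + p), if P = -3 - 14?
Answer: -408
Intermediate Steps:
P = -17
P*((-16 + 5) + p) = -17*((-16 + 5) + 35) = -17*(-11 + 35) = -17*24 = -408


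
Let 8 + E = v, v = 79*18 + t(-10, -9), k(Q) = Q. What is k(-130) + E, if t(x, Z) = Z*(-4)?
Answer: 1320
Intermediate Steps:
t(x, Z) = -4*Z
v = 1458 (v = 79*18 - 4*(-9) = 1422 + 36 = 1458)
E = 1450 (E = -8 + 1458 = 1450)
k(-130) + E = -130 + 1450 = 1320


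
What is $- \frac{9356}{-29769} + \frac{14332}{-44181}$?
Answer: $- \frac{4430624}{438408063} \approx -0.010106$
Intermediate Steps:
$- \frac{9356}{-29769} + \frac{14332}{-44181} = \left(-9356\right) \left(- \frac{1}{29769}\right) + 14332 \left(- \frac{1}{44181}\right) = \frac{9356}{29769} - \frac{14332}{44181} = - \frac{4430624}{438408063}$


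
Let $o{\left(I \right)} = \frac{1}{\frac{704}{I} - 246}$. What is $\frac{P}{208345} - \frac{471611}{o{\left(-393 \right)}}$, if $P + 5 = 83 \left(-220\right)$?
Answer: $\frac{1913708093633309}{16375917} \approx 1.1686 \cdot 10^{8}$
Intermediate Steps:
$P = -18265$ ($P = -5 + 83 \left(-220\right) = -5 - 18260 = -18265$)
$o{\left(I \right)} = \frac{1}{-246 + \frac{704}{I}}$
$\frac{P}{208345} - \frac{471611}{o{\left(-393 \right)}} = - \frac{18265}{208345} - \frac{471611}{\left(-1\right) \left(-393\right) \frac{1}{-704 + 246 \left(-393\right)}} = \left(-18265\right) \frac{1}{208345} - \frac{471611}{\left(-1\right) \left(-393\right) \frac{1}{-704 - 96678}} = - \frac{3653}{41669} - \frac{471611}{\left(-1\right) \left(-393\right) \frac{1}{-97382}} = - \frac{3653}{41669} - \frac{471611}{\left(-1\right) \left(-393\right) \left(- \frac{1}{97382}\right)} = - \frac{3653}{41669} - \frac{471611}{- \frac{393}{97382}} = - \frac{3653}{41669} - - \frac{45926422402}{393} = - \frac{3653}{41669} + \frac{45926422402}{393} = \frac{1913708093633309}{16375917}$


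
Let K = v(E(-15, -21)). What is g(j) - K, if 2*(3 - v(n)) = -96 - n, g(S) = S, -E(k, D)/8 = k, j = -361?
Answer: -472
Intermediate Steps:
E(k, D) = -8*k
v(n) = 51 + n/2 (v(n) = 3 - (-96 - n)/2 = 3 + (48 + n/2) = 51 + n/2)
K = 111 (K = 51 + (-8*(-15))/2 = 51 + (1/2)*120 = 51 + 60 = 111)
g(j) - K = -361 - 1*111 = -361 - 111 = -472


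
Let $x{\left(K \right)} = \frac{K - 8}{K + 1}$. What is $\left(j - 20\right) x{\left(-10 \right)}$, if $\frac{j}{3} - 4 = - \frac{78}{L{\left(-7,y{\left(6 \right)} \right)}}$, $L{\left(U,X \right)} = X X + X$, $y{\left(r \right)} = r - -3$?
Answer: $- \frac{106}{5} \approx -21.2$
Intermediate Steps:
$y{\left(r \right)} = 3 + r$ ($y{\left(r \right)} = r + 3 = 3 + r$)
$x{\left(K \right)} = \frac{-8 + K}{1 + K}$
$L{\left(U,X \right)} = X + X^{2}$ ($L{\left(U,X \right)} = X^{2} + X = X + X^{2}$)
$j = \frac{47}{5}$ ($j = 12 + 3 \left(- \frac{78}{\left(3 + 6\right) \left(1 + \left(3 + 6\right)\right)}\right) = 12 + 3 \left(- \frac{78}{9 \left(1 + 9\right)}\right) = 12 + 3 \left(- \frac{78}{9 \cdot 10}\right) = 12 + 3 \left(- \frac{78}{90}\right) = 12 + 3 \left(\left(-78\right) \frac{1}{90}\right) = 12 + 3 \left(- \frac{13}{15}\right) = 12 - \frac{13}{5} = \frac{47}{5} \approx 9.4$)
$\left(j - 20\right) x{\left(-10 \right)} = \left(\frac{47}{5} - 20\right) \frac{-8 - 10}{1 - 10} = - \frac{53 \frac{1}{-9} \left(-18\right)}{5} = - \frac{53 \left(\left(- \frac{1}{9}\right) \left(-18\right)\right)}{5} = \left(- \frac{53}{5}\right) 2 = - \frac{106}{5}$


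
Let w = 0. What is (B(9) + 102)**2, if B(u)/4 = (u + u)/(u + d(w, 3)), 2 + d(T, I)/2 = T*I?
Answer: 338724/25 ≈ 13549.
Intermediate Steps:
d(T, I) = -4 + 2*I*T (d(T, I) = -4 + 2*(T*I) = -4 + 2*(I*T) = -4 + 2*I*T)
B(u) = 8*u/(-4 + u) (B(u) = 4*((u + u)/(u + (-4 + 2*3*0))) = 4*((2*u)/(u + (-4 + 0))) = 4*((2*u)/(u - 4)) = 4*((2*u)/(-4 + u)) = 4*(2*u/(-4 + u)) = 8*u/(-4 + u))
(B(9) + 102)**2 = (8*9/(-4 + 9) + 102)**2 = (8*9/5 + 102)**2 = (8*9*(1/5) + 102)**2 = (72/5 + 102)**2 = (582/5)**2 = 338724/25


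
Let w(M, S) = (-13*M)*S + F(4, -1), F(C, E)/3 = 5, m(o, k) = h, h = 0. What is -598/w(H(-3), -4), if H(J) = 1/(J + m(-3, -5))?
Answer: 1794/7 ≈ 256.29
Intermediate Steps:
m(o, k) = 0
F(C, E) = 15 (F(C, E) = 3*5 = 15)
H(J) = 1/J (H(J) = 1/(J + 0) = 1/J)
w(M, S) = 15 - 13*M*S (w(M, S) = (-13*M)*S + 15 = -13*M*S + 15 = 15 - 13*M*S)
-598/w(H(-3), -4) = -598/(15 - 13*(-4)/(-3)) = -598/(15 - 13*(-⅓)*(-4)) = -598/(15 - 52/3) = -598/(-7/3) = -598*(-3/7) = 1794/7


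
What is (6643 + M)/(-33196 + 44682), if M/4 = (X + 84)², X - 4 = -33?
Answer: 18743/11486 ≈ 1.6318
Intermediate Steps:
X = -29 (X = 4 - 33 = -29)
M = 12100 (M = 4*(-29 + 84)² = 4*55² = 4*3025 = 12100)
(6643 + M)/(-33196 + 44682) = (6643 + 12100)/(-33196 + 44682) = 18743/11486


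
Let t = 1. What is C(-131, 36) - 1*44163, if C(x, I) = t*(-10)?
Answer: -44173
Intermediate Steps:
C(x, I) = -10 (C(x, I) = 1*(-10) = -10)
C(-131, 36) - 1*44163 = -10 - 1*44163 = -10 - 44163 = -44173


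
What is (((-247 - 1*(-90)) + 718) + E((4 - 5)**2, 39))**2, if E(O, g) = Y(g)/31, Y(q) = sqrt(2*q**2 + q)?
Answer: (17391 + sqrt(3081))**2/961 ≈ 3.1673e+5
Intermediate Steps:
Y(q) = sqrt(q + 2*q**2)
E(O, g) = sqrt(g*(1 + 2*g))/31
(((-247 - 1*(-90)) + 718) + E((4 - 5)**2, 39))**2 = (((-247 - 1*(-90)) + 718) + sqrt(39*(1 + 2*39))/31)**2 = (((-247 + 90) + 718) + sqrt(39*(1 + 78))/31)**2 = ((-157 + 718) + sqrt(39*79)/31)**2 = (561 + sqrt(3081)/31)**2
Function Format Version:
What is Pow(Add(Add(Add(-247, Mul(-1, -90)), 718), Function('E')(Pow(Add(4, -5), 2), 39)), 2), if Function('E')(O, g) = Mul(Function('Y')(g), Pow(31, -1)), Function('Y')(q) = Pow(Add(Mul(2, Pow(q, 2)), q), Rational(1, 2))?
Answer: Mul(Rational(1, 961), Pow(Add(17391, Pow(3081, Rational(1, 2))), 2)) ≈ 3.1673e+5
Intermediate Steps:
Function('Y')(q) = Pow(Add(q, Mul(2, Pow(q, 2))), Rational(1, 2))
Function('E')(O, g) = Mul(Rational(1, 31), Pow(Mul(g, Add(1, Mul(2, g))), Rational(1, 2))) (Function('E')(O, g) = Mul(Pow(Mul(g, Add(1, Mul(2, g))), Rational(1, 2)), Pow(31, -1)) = Mul(Pow(Mul(g, Add(1, Mul(2, g))), Rational(1, 2)), Rational(1, 31)) = Mul(Rational(1, 31), Pow(Mul(g, Add(1, Mul(2, g))), Rational(1, 2))))
Pow(Add(Add(Add(-247, Mul(-1, -90)), 718), Function('E')(Pow(Add(4, -5), 2), 39)), 2) = Pow(Add(Add(Add(-247, Mul(-1, -90)), 718), Mul(Rational(1, 31), Pow(Mul(39, Add(1, Mul(2, 39))), Rational(1, 2)))), 2) = Pow(Add(Add(Add(-247, 90), 718), Mul(Rational(1, 31), Pow(Mul(39, Add(1, 78)), Rational(1, 2)))), 2) = Pow(Add(Add(-157, 718), Mul(Rational(1, 31), Pow(Mul(39, 79), Rational(1, 2)))), 2) = Pow(Add(561, Mul(Rational(1, 31), Pow(3081, Rational(1, 2)))), 2)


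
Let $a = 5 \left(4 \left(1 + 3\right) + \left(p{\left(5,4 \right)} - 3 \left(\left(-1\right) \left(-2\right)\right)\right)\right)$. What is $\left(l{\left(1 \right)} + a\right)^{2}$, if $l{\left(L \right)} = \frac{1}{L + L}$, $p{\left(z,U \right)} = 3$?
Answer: $\frac{17161}{4} \approx 4290.3$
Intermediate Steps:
$l{\left(L \right)} = \frac{1}{2 L}$
$a = 65$ ($a = 5 \left(4 \left(1 + 3\right) + \left(3 - 3 \left(\left(-1\right) \left(-2\right)\right)\right)\right) = 5 \left(4 \cdot 4 + \left(3 - 6\right)\right) = 5 \left(16 + \left(3 - 6\right)\right) = 5 \left(16 - 3\right) = 5 \cdot 13 = 65$)
$\left(l{\left(1 \right)} + a\right)^{2} = \left(\frac{1}{2 \cdot 1} + 65\right)^{2} = \left(\frac{1}{2} \cdot 1 + 65\right)^{2} = \left(\frac{1}{2} + 65\right)^{2} = \left(\frac{131}{2}\right)^{2} = \frac{17161}{4}$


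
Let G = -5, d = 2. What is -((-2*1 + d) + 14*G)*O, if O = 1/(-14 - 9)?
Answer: -70/23 ≈ -3.0435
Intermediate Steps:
O = -1/23 (O = 1/(-23) = -1/23 ≈ -0.043478)
-((-2*1 + d) + 14*G)*O = -((-2*1 + 2) + 14*(-5))*(-1)/23 = -((-2 + 2) - 70)*(-1)/23 = -(0 - 70)*(-1)/23 = -(-70)*(-1)/23 = -1*70/23 = -70/23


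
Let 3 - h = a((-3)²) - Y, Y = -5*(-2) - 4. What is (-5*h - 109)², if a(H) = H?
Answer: 11881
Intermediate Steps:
Y = 6 (Y = 10 - 4 = 6)
h = 0 (h = 3 - ((-3)² - 1*6) = 3 - (9 - 6) = 3 - 1*3 = 3 - 3 = 0)
(-5*h - 109)² = (-5*0 - 109)² = (0 - 109)² = (-109)² = 11881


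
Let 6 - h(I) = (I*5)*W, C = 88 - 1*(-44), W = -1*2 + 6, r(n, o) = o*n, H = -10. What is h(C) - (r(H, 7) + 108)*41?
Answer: -4192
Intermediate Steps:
r(n, o) = n*o
W = 4 (W = -2 + 6 = 4)
C = 132 (C = 88 + 44 = 132)
h(I) = 6 - 20*I (h(I) = 6 - I*5*4 = 6 - 5*I*4 = 6 - 20*I)
h(C) - (r(H, 7) + 108)*41 = (6 - 20*132) - (-10*7 + 108)*41 = (6 - 2640) - (-70 + 108)*41 = -2634 - 38*41 = -2634 - 1*1558 = -2634 - 1558 = -4192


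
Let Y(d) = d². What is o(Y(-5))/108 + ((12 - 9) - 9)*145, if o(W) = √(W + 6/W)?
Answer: -870 + √631/540 ≈ -869.95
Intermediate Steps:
o(Y(-5))/108 + ((12 - 9) - 9)*145 = √((-5)² + 6/((-5)²))/108 + ((12 - 9) - 9)*145 = √(25 + 6/25)*(1/108) + (3 - 9)*145 = √(25 + 6*(1/25))*(1/108) - 6*145 = √(25 + 6/25)*(1/108) - 870 = √(631/25)*(1/108) - 870 = (√631/5)*(1/108) - 870 = √631/540 - 870 = -870 + √631/540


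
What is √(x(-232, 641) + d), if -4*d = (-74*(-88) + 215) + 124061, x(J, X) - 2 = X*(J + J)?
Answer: I*√330119 ≈ 574.56*I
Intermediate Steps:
x(J, X) = 2 + 2*J*X (x(J, X) = 2 + X*(J + J) = 2 + X*(2*J) = 2 + 2*J*X)
d = -32697 (d = -((-74*(-88) + 215) + 124061)/4 = -((6512 + 215) + 124061)/4 = -(6727 + 124061)/4 = -¼*130788 = -32697)
√(x(-232, 641) + d) = √((2 + 2*(-232)*641) - 32697) = √((2 - 297424) - 32697) = √(-297422 - 32697) = √(-330119) = I*√330119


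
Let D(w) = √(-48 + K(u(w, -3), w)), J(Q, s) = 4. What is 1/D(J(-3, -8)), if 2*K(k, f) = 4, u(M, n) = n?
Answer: -I*√46/46 ≈ -0.14744*I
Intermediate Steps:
K(k, f) = 2 (K(k, f) = (½)*4 = 2)
D(w) = I*√46 (D(w) = √(-48 + 2) = √(-46) = I*√46)
1/D(J(-3, -8)) = 1/(I*√46) = -I*√46/46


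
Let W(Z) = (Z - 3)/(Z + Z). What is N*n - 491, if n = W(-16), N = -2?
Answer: -7875/16 ≈ -492.19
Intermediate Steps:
W(Z) = (-3 + Z)/(2*Z) (W(Z) = (-3 + Z)/((2*Z)) = (-3 + Z)*(1/(2*Z)) = (-3 + Z)/(2*Z))
n = 19/32 (n = (1/2)*(-3 - 16)/(-16) = (1/2)*(-1/16)*(-19) = 19/32 ≈ 0.59375)
N*n - 491 = -2*19/32 - 491 = -19/16 - 491 = -7875/16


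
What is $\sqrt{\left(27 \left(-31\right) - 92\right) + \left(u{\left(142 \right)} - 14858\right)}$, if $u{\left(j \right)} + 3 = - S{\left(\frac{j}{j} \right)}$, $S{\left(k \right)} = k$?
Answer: $i \sqrt{15791} \approx 125.66 i$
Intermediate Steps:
$u{\left(j \right)} = -4$ ($u{\left(j \right)} = -3 - \frac{j}{j} = -3 - 1 = -4$)
$\sqrt{\left(27 \left(-31\right) - 92\right) + \left(u{\left(142 \right)} - 14858\right)} = \sqrt{\left(27 \left(-31\right) - 92\right) - 14862} = \sqrt{\left(-837 - 92\right) - 14862} = \sqrt{-929 - 14862} = \sqrt{-15791} = i \sqrt{15791}$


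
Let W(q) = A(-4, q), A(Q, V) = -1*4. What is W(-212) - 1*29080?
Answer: -29084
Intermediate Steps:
A(Q, V) = -4
W(q) = -4
W(-212) - 1*29080 = -4 - 1*29080 = -4 - 29080 = -29084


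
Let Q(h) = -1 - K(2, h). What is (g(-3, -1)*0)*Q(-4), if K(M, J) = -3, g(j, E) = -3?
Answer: 0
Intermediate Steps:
Q(h) = 2 (Q(h) = -1 - 1*(-3) = -1 + 3 = 2)
(g(-3, -1)*0)*Q(-4) = -3*0*2 = 0*2 = 0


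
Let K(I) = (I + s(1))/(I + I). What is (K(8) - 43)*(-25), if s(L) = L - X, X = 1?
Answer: 2125/2 ≈ 1062.5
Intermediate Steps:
s(L) = -1 + L (s(L) = L - 1*1 = L - 1 = -1 + L)
K(I) = 1/2 (K(I) = (I + (-1 + 1))/(I + I) = (I + 0)/((2*I)) = I*(1/(2*I)) = 1/2)
(K(8) - 43)*(-25) = (1/2 - 43)*(-25) = -85/2*(-25) = 2125/2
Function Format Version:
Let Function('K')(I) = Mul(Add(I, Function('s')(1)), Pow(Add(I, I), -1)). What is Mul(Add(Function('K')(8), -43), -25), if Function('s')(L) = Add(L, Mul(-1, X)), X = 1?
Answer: Rational(2125, 2) ≈ 1062.5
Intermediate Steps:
Function('s')(L) = Add(-1, L) (Function('s')(L) = Add(L, Mul(-1, 1)) = Add(L, -1) = Add(-1, L))
Function('K')(I) = Rational(1, 2) (Function('K')(I) = Mul(Add(I, Add(-1, 1)), Pow(Add(I, I), -1)) = Mul(Add(I, 0), Pow(Mul(2, I), -1)) = Mul(I, Mul(Rational(1, 2), Pow(I, -1))) = Rational(1, 2))
Mul(Add(Function('K')(8), -43), -25) = Mul(Add(Rational(1, 2), -43), -25) = Mul(Rational(-85, 2), -25) = Rational(2125, 2)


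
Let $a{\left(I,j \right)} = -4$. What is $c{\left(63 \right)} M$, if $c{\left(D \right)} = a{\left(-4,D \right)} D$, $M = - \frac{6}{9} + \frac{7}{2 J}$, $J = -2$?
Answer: $609$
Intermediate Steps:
$M = - \frac{29}{12}$ ($M = - \frac{6}{9} + \frac{7}{2 \left(-2\right)} = \left(-6\right) \frac{1}{9} + \frac{7}{-4} = - \frac{2}{3} + 7 \left(- \frac{1}{4}\right) = - \frac{2}{3} - \frac{7}{4} = - \frac{29}{12} \approx -2.4167$)
$c{\left(D \right)} = - 4 D$
$c{\left(63 \right)} M = \left(-4\right) 63 \left(- \frac{29}{12}\right) = \left(-252\right) \left(- \frac{29}{12}\right) = 609$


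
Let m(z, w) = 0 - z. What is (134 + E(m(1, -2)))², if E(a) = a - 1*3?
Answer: 16900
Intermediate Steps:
m(z, w) = -z
E(a) = -3 + a (E(a) = a - 3 = -3 + a)
(134 + E(m(1, -2)))² = (134 + (-3 - 1*1))² = (134 + (-3 - 1))² = (134 - 4)² = 130² = 16900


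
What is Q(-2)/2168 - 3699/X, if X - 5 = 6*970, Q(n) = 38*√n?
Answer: -3699/5825 + 19*I*√2/1084 ≈ -0.63502 + 0.024788*I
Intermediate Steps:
X = 5825 (X = 5 + 6*970 = 5 + 5820 = 5825)
Q(-2)/2168 - 3699/X = (38*√(-2))/2168 - 3699/5825 = (38*(I*√2))*(1/2168) - 3699*1/5825 = (38*I*√2)*(1/2168) - 3699/5825 = 19*I*√2/1084 - 3699/5825 = -3699/5825 + 19*I*√2/1084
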